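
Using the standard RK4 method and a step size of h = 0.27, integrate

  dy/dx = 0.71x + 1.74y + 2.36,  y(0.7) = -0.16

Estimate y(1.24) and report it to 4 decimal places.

2.2944

RK4: k1 = f(x_n, y_n); k2 = f(x_n + h/2, y_n + (h/2)·k1); k3 = f(x_n + h/2, y_n + (h/2)·k2); k4 = f(x_n + h, y_n + h·k3); y_{n+1} = y_n + (h/6)·(k1 + 2k2 + 2k3 + k4).
x=0.700000, y=-0.160000:
  k1 = f(0.700000, -0.160000) = 2.578600
  k2 = f(0.835000, 0.188111) = 3.280163
  k3 = f(0.835000, 0.282822) = 3.444960
  k4 = f(0.970000, 0.770139) = 4.388742
  y ← -0.160000 + (0.27/6)·(k1 + 2k2 + 2k3 + k4) = 0.758792
x=0.970000, y=0.758792:
  k1 = f(0.970000, 0.758792) = 4.368997
  k2 = f(1.105000, 1.348606) = 5.491125
  k3 = f(1.105000, 1.500093) = 5.754712
  k4 = f(1.240000, 2.312564) = 7.264261
  y ← 0.758792 + (0.27/6)·(k1 + 2k2 + 2k3 + k4) = 2.294413
y(1.24) ≈ 2.2944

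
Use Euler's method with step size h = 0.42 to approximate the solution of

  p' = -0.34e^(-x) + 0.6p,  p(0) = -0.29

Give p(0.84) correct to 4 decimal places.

Euler: p_{n+1} = p_n + h·f(x_n, p_n).
x=0.000000, p=-0.290000: f=-0.514000 → p ← -0.290000 + 0.42·(-0.514000) = -0.505880
x=0.420000, p=-0.505880: f=-0.526924 → p ← -0.505880 + 0.42·(-0.526924) = -0.727188
p(0.84) ≈ -0.7272

-0.7272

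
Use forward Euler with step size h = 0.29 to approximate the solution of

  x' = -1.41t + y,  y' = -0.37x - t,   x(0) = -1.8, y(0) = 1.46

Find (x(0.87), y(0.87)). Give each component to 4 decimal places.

Euler on (x,y): x_{n+1} = x_n + h·x', y_{n+1} = y_n + h·y'.
0.000000: (-1.800000, 1.460000); f=(1.460000, 0.666000) → (-1.376600, 1.653140)
0.290000: (-1.376600, 1.653140); f=(1.244240, 0.219342) → (-1.015770, 1.716749)
0.580000: (-1.015770, 1.716749); f=(0.898949, -0.204165) → (-0.755075, 1.657541)
(x(0.87), y(0.87)) ≈ (-0.7551, 1.6575)

-0.7551, 1.6575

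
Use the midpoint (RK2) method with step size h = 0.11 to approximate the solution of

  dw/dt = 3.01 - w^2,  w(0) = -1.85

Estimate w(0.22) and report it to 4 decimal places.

-1.9870

Midpoint: k1 = f(t_n, w_n); k2 = f(t_n + h/2, w_n + (h/2)·k1); w_{n+1} = w_n + h·k2.
t=0.000000, w=-1.850000:
  k1 = f(0.000000, -1.850000) = -0.412500
  k2 = f(0.055000, -1.872688) = -0.496958
  w ← -1.850000 + 0.11·(-0.496958) = -1.904665
t=0.110000, w=-1.904665:
  k1 = f(0.110000, -1.904665) = -0.617750
  k2 = f(0.165000, -1.938642) = -0.748332
  w ← -1.904665 + 0.11·(-0.748332) = -1.986982
w(0.22) ≈ -1.9870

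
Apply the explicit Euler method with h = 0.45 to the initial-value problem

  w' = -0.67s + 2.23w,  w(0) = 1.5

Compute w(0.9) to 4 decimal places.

5.8853

Euler: w_{n+1} = w_n + h·f(s_n, w_n).
s=0.000000, w=1.500000: f=3.345000 → w ← 1.500000 + 0.45·3.345000 = 3.005250
s=0.450000, w=3.005250: f=6.400208 → w ← 3.005250 + 0.45·6.400208 = 5.885343
w(0.9) ≈ 5.8853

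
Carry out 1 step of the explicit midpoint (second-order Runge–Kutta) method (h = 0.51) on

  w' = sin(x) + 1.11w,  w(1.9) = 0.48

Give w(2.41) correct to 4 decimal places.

Midpoint: k1 = f(x_n, w_n); k2 = f(x_n + h/2, w_n + (h/2)·k1); w_{n+1} = w_n + h·k2.
x=1.900000, w=0.480000:
  k1 = f(1.900000, 0.480000) = 1.479100
  k2 = f(2.155000, 0.857171) = 1.785611
  w ← 0.480000 + 0.51·1.785611 = 1.390662
w(2.41) ≈ 1.3907

1.3907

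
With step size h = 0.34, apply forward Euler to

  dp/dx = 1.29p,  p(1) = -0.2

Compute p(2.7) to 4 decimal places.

Euler: p_{n+1} = p_n + h·f(x_n, p_n).
x=1.000000, p=-0.200000: f=-0.258000 → p ← -0.200000 + 0.34·(-0.258000) = -0.287720
x=1.340000, p=-0.287720: f=-0.371159 → p ← -0.287720 + 0.34·(-0.371159) = -0.413914
x=1.680000, p=-0.413914: f=-0.533949 → p ← -0.413914 + 0.34·(-0.533949) = -0.595457
x=2.020000, p=-0.595457: f=-0.768139 → p ← -0.595457 + 0.34·(-0.768139) = -0.856624
x=2.360000, p=-0.856624: f=-1.105045 → p ← -0.856624 + 0.34·(-1.105045) = -1.232339
p(2.7) ≈ -1.2323

-1.2323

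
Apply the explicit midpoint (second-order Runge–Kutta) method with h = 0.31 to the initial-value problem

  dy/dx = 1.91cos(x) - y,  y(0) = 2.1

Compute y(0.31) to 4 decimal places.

Midpoint: k1 = f(x_n, y_n); k2 = f(x_n + h/2, y_n + (h/2)·k1); y_{n+1} = y_n + h·k2.
x=0.000000, y=2.100000:
  k1 = f(0.000000, 2.100000) = -0.190000
  k2 = f(0.155000, 2.070550) = -0.183448
  y ← 2.100000 + 0.31·(-0.183448) = 2.043131
y(0.31) ≈ 2.0431

2.0431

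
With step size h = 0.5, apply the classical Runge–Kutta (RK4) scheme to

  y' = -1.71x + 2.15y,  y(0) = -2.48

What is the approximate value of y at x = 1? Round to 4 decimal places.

RK4: k1 = f(x_n, y_n); k2 = f(x_n + h/2, y_n + (h/2)·k1); k3 = f(x_n + h/2, y_n + (h/2)·k2); k4 = f(x_n + h, y_n + h·k3); y_{n+1} = y_n + (h/6)·(k1 + 2k2 + 2k3 + k4).
x=0.000000, y=-2.480000:
  k1 = f(0.000000, -2.480000) = -5.332000
  k2 = f(0.250000, -3.813000) = -8.625450
  k3 = f(0.250000, -4.636362) = -10.395679
  k4 = f(0.500000, -7.677840) = -17.362355
  y ← -2.480000 + (0.5/6)·(k1 + 2k2 + 2k3 + k4) = -7.541385
x=0.500000, y=-7.541385:
  k1 = f(0.500000, -7.541385) = -17.068977
  k2 = f(0.750000, -11.808629) = -26.671052
  k3 = f(0.750000, -14.209147) = -31.832167
  k4 = f(1.000000, -23.457468) = -52.143556
  y ← -7.541385 + (0.5/6)·(k1 + 2k2 + 2k3 + k4) = -23.059632
y(1) ≈ -23.0596

-23.0596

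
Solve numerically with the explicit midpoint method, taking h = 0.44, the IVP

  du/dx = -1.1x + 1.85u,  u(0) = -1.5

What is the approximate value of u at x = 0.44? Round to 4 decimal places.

-3.3244

Midpoint: k1 = f(x_n, u_n); k2 = f(x_n + h/2, u_n + (h/2)·k1); u_{n+1} = u_n + h·k2.
x=0.000000, u=-1.500000:
  k1 = f(0.000000, -1.500000) = -2.775000
  k2 = f(0.220000, -2.110500) = -4.146425
  u ← -1.500000 + 0.44·(-4.146425) = -3.324427
u(0.44) ≈ -3.3244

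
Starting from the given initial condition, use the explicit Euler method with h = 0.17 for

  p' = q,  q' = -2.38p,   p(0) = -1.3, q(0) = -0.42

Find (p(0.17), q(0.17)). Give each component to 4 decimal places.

Euler on (p,q): p_{n+1} = p_n + h·p', q_{n+1} = q_n + h·q'.
0.000000: (-1.300000, -0.420000); f=(-0.420000, 3.094000) → (-1.371400, 0.105980)
(p(0.17), q(0.17)) ≈ (-1.3714, 0.1060)

-1.3714, 0.1060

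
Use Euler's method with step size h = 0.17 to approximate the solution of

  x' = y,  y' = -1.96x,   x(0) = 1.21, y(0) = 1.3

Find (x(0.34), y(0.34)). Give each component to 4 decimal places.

1.5835, 0.4200

Euler on (x,y): x_{n+1} = x_n + h·x', y_{n+1} = y_n + h·y'.
0.000000: (1.210000, 1.300000); f=(1.300000, -2.371600) → (1.431000, 0.896828)
0.170000: (1.431000, 0.896828); f=(0.896828, -2.804760) → (1.583461, 0.420019)
(x(0.34), y(0.34)) ≈ (1.5835, 0.4200)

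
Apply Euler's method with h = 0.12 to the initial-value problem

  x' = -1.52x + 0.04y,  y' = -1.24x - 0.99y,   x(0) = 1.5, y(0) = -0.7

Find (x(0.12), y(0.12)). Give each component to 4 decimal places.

1.2230, -0.8400

Euler on (x,y): x_{n+1} = x_n + h·x', y_{n+1} = y_n + h·y'.
0.000000: (1.500000, -0.700000); f=(-2.308000, -1.167000) → (1.223040, -0.840040)
(x(0.12), y(0.12)) ≈ (1.2230, -0.8400)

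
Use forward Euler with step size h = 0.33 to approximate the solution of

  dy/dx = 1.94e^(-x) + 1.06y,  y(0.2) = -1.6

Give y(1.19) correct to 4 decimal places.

Euler: y_{n+1} = y_n + h·f(x_n, y_n).
x=0.200000, y=-1.600000: f=-0.107662 → y ← -1.600000 + 0.33·(-0.107662) = -1.635529
x=0.530000, y=-1.635529: f=-0.591767 → y ← -1.635529 + 0.33·(-0.591767) = -1.830812
x=0.860000, y=-1.830812: f=-1.119726 → y ← -1.830812 + 0.33·(-1.119726) = -2.200321
y(1.19) ≈ -2.2003

-2.2003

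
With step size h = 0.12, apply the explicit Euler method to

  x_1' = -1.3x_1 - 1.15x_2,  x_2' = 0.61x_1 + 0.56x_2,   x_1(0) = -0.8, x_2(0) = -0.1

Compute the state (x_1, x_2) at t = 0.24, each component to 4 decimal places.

-0.5354, -0.2248

Euler on (x_1,x_2): x_1_{n+1} = x_1_n + h·x_1', x_2_{n+1} = x_2_n + h·x_2'.
0.000000: (-0.800000, -0.100000); f=(1.155000, -0.544000) → (-0.661400, -0.165280)
0.120000: (-0.661400, -0.165280); f=(1.049892, -0.496011) → (-0.535413, -0.224801)
(x_1(0.24), x_2(0.24)) ≈ (-0.5354, -0.2248)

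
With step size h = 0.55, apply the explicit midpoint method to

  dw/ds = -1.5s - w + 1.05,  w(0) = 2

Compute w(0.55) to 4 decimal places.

Midpoint: k1 = f(s_n, w_n); k2 = f(s_n + h/2, w_n + (h/2)·k1); w_{n+1} = w_n + h·k2.
s=0.000000, w=2.000000:
  k1 = f(0.000000, 2.000000) = -0.950000
  k2 = f(0.275000, 1.738750) = -1.101250
  w ← 2.000000 + 0.55·(-1.101250) = 1.394312
w(0.55) ≈ 1.3943

1.3943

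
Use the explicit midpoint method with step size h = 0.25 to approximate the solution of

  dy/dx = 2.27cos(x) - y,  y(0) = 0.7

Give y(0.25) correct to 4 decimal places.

Midpoint: k1 = f(x_n, y_n); k2 = f(x_n + h/2, y_n + (h/2)·k1); y_{n+1} = y_n + h·k2.
x=0.000000, y=0.700000:
  k1 = f(0.000000, 0.700000) = 1.570000
  k2 = f(0.125000, 0.896250) = 1.356039
  y ← 0.700000 + 0.25·1.356039 = 1.039010
y(0.25) ≈ 1.0390

1.0390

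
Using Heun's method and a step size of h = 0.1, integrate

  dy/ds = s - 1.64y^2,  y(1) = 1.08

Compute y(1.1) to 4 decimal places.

1.0092

Heun: k1 = f(s_n, y_n); k2 = f(s_n + h, y_n + h·k1); y_{n+1} = y_n + (h/2)·(k1 + k2).
s=1.000000, y=1.080000:
  k1 = f(1.000000, 1.080000) = -0.912896
  k2 = f(1.100000, 0.988710) = -0.503179
  y ← 1.080000 + (0.1/2)·(-0.912896 + (-0.503179)) = 1.009196
y(1.1) ≈ 1.0092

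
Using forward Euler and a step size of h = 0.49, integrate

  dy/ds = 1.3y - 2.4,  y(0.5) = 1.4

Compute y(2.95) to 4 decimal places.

Euler: y_{n+1} = y_n + h·f(s_n, y_n).
s=0.500000, y=1.400000: f=-0.580000 → y ← 1.400000 + 0.49·(-0.580000) = 1.115800
s=0.990000, y=1.115800: f=-0.949460 → y ← 1.115800 + 0.49·(-0.949460) = 0.650565
s=1.480000, y=0.650565: f=-1.554266 → y ← 0.650565 + 0.49·(-1.554266) = -0.111026
s=1.970000, y=-0.111026: f=-2.544333 → y ← -0.111026 + 0.49·(-2.544333) = -1.357749
s=2.460000, y=-1.357749: f=-4.165074 → y ← -1.357749 + 0.49·(-4.165074) = -3.398635
y(2.95) ≈ -3.3986

-3.3986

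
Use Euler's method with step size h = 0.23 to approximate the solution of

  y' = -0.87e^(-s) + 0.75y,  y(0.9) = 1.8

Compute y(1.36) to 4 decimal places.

Euler: y_{n+1} = y_n + h·f(s_n, y_n).
s=0.900000, y=1.800000: f=0.996284 → y ← 1.800000 + 0.23·0.996284 = 2.029145
s=1.130000, y=2.029145: f=1.240820 → y ← 2.029145 + 0.23·1.240820 = 2.314534
y(1.36) ≈ 2.3145

2.3145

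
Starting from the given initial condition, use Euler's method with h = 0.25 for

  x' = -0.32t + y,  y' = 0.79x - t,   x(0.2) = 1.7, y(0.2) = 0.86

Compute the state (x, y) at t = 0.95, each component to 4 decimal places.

Euler on (x,y): x_{n+1} = x_n + h·x', y_{n+1} = y_n + h·y'.
0.200000: (1.700000, 0.860000); f=(0.796000, 1.143000) → (1.899000, 1.145750)
0.450000: (1.899000, 1.145750); f=(1.001750, 1.050210) → (2.149437, 1.408303)
0.700000: (2.149437, 1.408303); f=(1.184303, 0.998056) → (2.445513, 1.657816)
(x(0.95), y(0.95)) ≈ (2.4455, 1.6578)

2.4455, 1.6578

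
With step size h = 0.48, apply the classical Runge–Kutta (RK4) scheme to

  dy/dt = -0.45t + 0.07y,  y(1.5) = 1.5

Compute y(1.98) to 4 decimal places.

1.1693

RK4: k1 = f(t_n, y_n); k2 = f(t_n + h/2, y_n + (h/2)·k1); k3 = f(t_n + h/2, y_n + (h/2)·k2); k4 = f(t_n + h, y_n + h·k3); y_{n+1} = y_n + (h/6)·(k1 + 2k2 + 2k3 + k4).
t=1.500000, y=1.500000:
  k1 = f(1.500000, 1.500000) = -0.570000
  k2 = f(1.740000, 1.363200) = -0.687576
  k3 = f(1.740000, 1.334982) = -0.689551
  k4 = f(1.980000, 1.169015) = -0.809169
  y ← 1.500000 + (0.48/6)·(k1 + 2k2 + 2k3 + k4) = 1.169326
y(1.98) ≈ 1.1693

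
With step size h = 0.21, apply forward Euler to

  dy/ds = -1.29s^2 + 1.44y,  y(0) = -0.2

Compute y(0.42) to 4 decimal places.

Euler: y_{n+1} = y_n + h·f(s_n, y_n).
s=0.000000, y=-0.200000: f=-0.288000 → y ← -0.200000 + 0.21·(-0.288000) = -0.260480
s=0.210000, y=-0.260480: f=-0.431980 → y ← -0.260480 + 0.21·(-0.431980) = -0.351196
y(0.42) ≈ -0.3512

-0.3512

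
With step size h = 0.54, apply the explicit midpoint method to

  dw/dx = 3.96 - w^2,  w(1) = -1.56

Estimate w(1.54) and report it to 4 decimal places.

-0.1331

Midpoint: k1 = f(x_n, w_n); k2 = f(x_n + h/2, w_n + (h/2)·k1); w_{n+1} = w_n + h·k2.
x=1.000000, w=-1.560000:
  k1 = f(1.000000, -1.560000) = 1.526400
  k2 = f(1.270000, -1.147872) = 2.642390
  w ← -1.560000 + 0.54·2.642390 = -0.133109
w(1.54) ≈ -0.1331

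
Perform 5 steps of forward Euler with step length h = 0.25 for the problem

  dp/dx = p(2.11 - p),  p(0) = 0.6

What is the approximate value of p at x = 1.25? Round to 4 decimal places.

Euler: p_{n+1} = p_n + h·f(x_n, p_n).
x=0.000000, p=0.600000: f=0.906000 → p ← 0.600000 + 0.25·0.906000 = 0.826500
x=0.250000, p=0.826500: f=1.060813 → p ← 0.826500 + 0.25·1.060813 = 1.091703
x=0.500000, p=1.091703: f=1.111678 → p ← 1.091703 + 0.25·1.111678 = 1.369623
x=0.750000, p=1.369623: f=1.014038 → p ← 1.369623 + 0.25·1.014038 = 1.623132
x=1.000000, p=1.623132: f=0.790251 → p ← 1.623132 + 0.25·0.790251 = 1.820695
p(1.25) ≈ 1.8207

1.8207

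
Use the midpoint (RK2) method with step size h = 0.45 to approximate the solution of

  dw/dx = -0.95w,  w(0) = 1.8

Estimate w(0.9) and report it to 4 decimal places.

Midpoint: k1 = f(x_n, w_n); k2 = f(x_n + h/2, w_n + (h/2)·k1); w_{n+1} = w_n + h·k2.
x=0.000000, w=1.800000:
  k1 = f(0.000000, 1.800000) = -1.710000
  k2 = f(0.225000, 1.415250) = -1.344488
  w ← 1.800000 + 0.45·(-1.344488) = 1.194981
x=0.450000, w=1.194981:
  k1 = f(0.450000, 1.194981) = -1.135232
  k2 = f(0.675000, 0.939554) = -0.892576
  w ← 1.194981 + 0.45·(-0.892576) = 0.793321
w(0.9) ≈ 0.7933

0.7933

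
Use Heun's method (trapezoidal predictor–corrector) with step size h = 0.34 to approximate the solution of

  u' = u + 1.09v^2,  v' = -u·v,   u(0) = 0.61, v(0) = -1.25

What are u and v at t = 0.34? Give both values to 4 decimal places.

1.4225, -0.8852

Heun on (u,v): k1 = f(t_n, state_n); k2 = f(t_n + h, state_n + h·k1); state_{n+1} = state_n + (h/2)·(k1 + k2).
0.000000: (0.610000, -1.250000)
  k1 = (2.313125, 0.762500)
  predictor → (1.396463, -0.990750)
  k2 = (2.466391, 1.383545)
  → (1.422518, -0.885172)
(u(0.34), v(0.34)) ≈ (1.4225, -0.8852)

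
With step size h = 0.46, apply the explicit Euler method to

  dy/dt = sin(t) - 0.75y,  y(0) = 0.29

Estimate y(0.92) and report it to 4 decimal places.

0.3286

Euler: y_{n+1} = y_n + h·f(t_n, y_n).
t=0.000000, y=0.290000: f=-0.217500 → y ← 0.290000 + 0.46·(-0.217500) = 0.189950
t=0.460000, y=0.189950: f=0.301486 → y ← 0.189950 + 0.46·0.301486 = 0.328633
y(0.92) ≈ 0.3286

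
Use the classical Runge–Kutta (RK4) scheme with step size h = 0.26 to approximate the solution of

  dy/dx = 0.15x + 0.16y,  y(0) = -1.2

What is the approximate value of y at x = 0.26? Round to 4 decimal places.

RK4: k1 = f(x_n, y_n); k2 = f(x_n + h/2, y_n + (h/2)·k1); k3 = f(x_n + h/2, y_n + (h/2)·k2); k4 = f(x_n + h, y_n + h·k3); y_{n+1} = y_n + (h/6)·(k1 + 2k2 + 2k3 + k4).
x=0.000000, y=-1.200000:
  k1 = f(0.000000, -1.200000) = -0.192000
  k2 = f(0.130000, -1.224960) = -0.176494
  k3 = f(0.130000, -1.222944) = -0.176171
  k4 = f(0.260000, -1.245804) = -0.160329
  y ← -1.200000 + (0.26/6)·(k1 + 2k2 + 2k3 + k4) = -1.245832
y(0.26) ≈ -1.2458

-1.2458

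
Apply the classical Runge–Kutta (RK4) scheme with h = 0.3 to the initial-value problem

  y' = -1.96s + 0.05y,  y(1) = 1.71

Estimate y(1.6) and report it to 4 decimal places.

0.2119

RK4: k1 = f(s_n, y_n); k2 = f(s_n + h/2, y_n + (h/2)·k1); k3 = f(s_n + h/2, y_n + (h/2)·k2); k4 = f(s_n + h, y_n + h·k3); y_{n+1} = y_n + (h/6)·(k1 + 2k2 + 2k3 + k4).
s=1.000000, y=1.710000:
  k1 = f(1.000000, 1.710000) = -1.874500
  k2 = f(1.150000, 1.428825) = -2.182559
  k3 = f(1.150000, 1.382616) = -2.184869
  k4 = f(1.300000, 1.054539) = -2.495273
  y ← 1.710000 + (0.3/6)·(k1 + 2k2 + 2k3 + k4) = 1.054769
s=1.300000, y=1.054769:
  k1 = f(1.300000, 1.054769) = -2.495262
  k2 = f(1.450000, 0.680479) = -2.807976
  k3 = f(1.450000, 0.633572) = -2.810321
  k4 = f(1.600000, 0.211672) = -3.125416
  y ← 1.054769 + (0.3/6)·(k1 + 2k2 + 2k3 + k4) = 0.211905
y(1.6) ≈ 0.2119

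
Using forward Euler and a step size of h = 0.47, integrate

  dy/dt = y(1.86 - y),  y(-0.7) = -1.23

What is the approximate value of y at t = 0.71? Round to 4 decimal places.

-64.9481

Euler: y_{n+1} = y_n + h·f(t_n, y_n).
t=-0.700000, y=-1.230000: f=-3.800700 → y ← -1.230000 + 0.47·(-3.800700) = -3.016329
t=-0.230000, y=-3.016329: f=-14.708613 → y ← -3.016329 + 0.47·(-14.708613) = -9.929377
t=0.240000, y=-9.929377: f=-117.061167 → y ← -9.929377 + 0.47·(-117.061167) = -64.948125
y(0.71) ≈ -64.9481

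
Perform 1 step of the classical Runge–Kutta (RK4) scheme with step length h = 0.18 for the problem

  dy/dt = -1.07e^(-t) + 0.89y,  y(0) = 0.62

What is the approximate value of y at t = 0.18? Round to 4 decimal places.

RK4: k1 = f(t_n, y_n); k2 = f(t_n + h/2, y_n + (h/2)·k1); k3 = f(t_n + h/2, y_n + (h/2)·k2); k4 = f(t_n + h, y_n + h·k3); y_{n+1} = y_n + (h/6)·(k1 + 2k2 + 2k3 + k4).
t=0.000000, y=0.620000:
  k1 = f(0.000000, 0.620000) = -0.518200
  k2 = f(0.090000, 0.573362) = -0.467614
  k3 = f(0.090000, 0.577915) = -0.463562
  k4 = f(0.180000, 0.536559) = -0.416202
  y ← 0.620000 + (0.18/6)·(k1 + 2k2 + 2k3 + k4) = 0.536097
y(0.18) ≈ 0.5361

0.5361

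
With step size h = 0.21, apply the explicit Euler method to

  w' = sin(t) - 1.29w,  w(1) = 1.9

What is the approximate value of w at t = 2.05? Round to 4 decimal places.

0.9832

Euler: w_{n+1} = w_n + h·f(t_n, w_n).
t=1.000000, w=1.900000: f=-1.609529 → w ← 1.900000 + 0.21·(-1.609529) = 1.561999
t=1.210000, w=1.561999: f=-1.079363 → w ← 1.561999 + 0.21·(-1.079363) = 1.335333
t=1.420000, w=1.335333: f=-0.733928 → w ← 1.335333 + 0.21·(-0.733928) = 1.181208
t=1.630000, w=1.181208: f=-0.525510 → w ← 1.181208 + 0.21·(-0.525510) = 1.070851
t=1.840000, w=1.070851: f=-0.417415 → w ← 1.070851 + 0.21·(-0.417415) = 0.983194
w(2.05) ≈ 0.9832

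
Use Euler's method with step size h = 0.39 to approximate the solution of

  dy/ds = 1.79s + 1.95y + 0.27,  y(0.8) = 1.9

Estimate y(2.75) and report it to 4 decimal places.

Euler: y_{n+1} = y_n + h·f(s_n, y_n).
s=0.800000, y=1.900000: f=5.407000 → y ← 1.900000 + 0.39·5.407000 = 4.008730
s=1.190000, y=4.008730: f=10.217123 → y ← 4.008730 + 0.39·10.217123 = 7.993408
s=1.580000, y=7.993408: f=18.685346 → y ← 7.993408 + 0.39·18.685346 = 15.280693
s=1.970000, y=15.280693: f=33.593651 → y ← 15.280693 + 0.39·33.593651 = 28.382217
s=2.360000, y=28.382217: f=59.839723 → y ← 28.382217 + 0.39·59.839723 = 51.719709
y(2.75) ≈ 51.7197

51.7197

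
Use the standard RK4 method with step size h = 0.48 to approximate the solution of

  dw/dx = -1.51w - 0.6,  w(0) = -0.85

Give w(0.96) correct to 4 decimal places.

-0.5042

RK4: k1 = f(x_n, w_n); k2 = f(x_n + h/2, w_n + (h/2)·k1); k3 = f(x_n + h/2, w_n + (h/2)·k2); k4 = f(x_n + h, w_n + h·k3); w_{n+1} = w_n + (h/6)·(k1 + 2k2 + 2k3 + k4).
x=0.000000, w=-0.850000:
  k1 = f(0.000000, -0.850000) = 0.683500
  k2 = f(0.240000, -0.685960) = 0.435800
  k3 = f(0.240000, -0.745408) = 0.525566
  k4 = f(0.480000, -0.597728) = 0.302570
  w ← -0.850000 + (0.48/6)·(k1 + 2k2 + 2k3 + k4) = -0.617296
x=0.480000, w=-0.617296:
  k1 = f(0.480000, -0.617296) = 0.332117
  k2 = f(0.720000, -0.537588) = 0.211758
  k3 = f(0.720000, -0.566474) = 0.255376
  k4 = f(0.960000, -0.494716) = 0.147020
  w ← -0.617296 + (0.48/6)·(k1 + 2k2 + 2k3 + k4) = -0.504224
w(0.96) ≈ -0.5042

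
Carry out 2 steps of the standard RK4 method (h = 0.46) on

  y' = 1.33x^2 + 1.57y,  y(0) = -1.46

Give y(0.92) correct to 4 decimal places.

RK4: k1 = f(x_n, y_n); k2 = f(x_n + h/2, y_n + (h/2)·k1); k3 = f(x_n + h/2, y_n + (h/2)·k2); k4 = f(x_n + h, y_n + h·k3); y_{n+1} = y_n + (h/6)·(k1 + 2k2 + 2k3 + k4).
x=0.000000, y=-1.460000:
  k1 = f(0.000000, -1.460000) = -2.292200
  k2 = f(0.230000, -1.987206) = -3.049556
  k3 = f(0.230000, -2.161398) = -3.323038
  k4 = f(0.460000, -2.988597) = -4.410670
  y ← -1.460000 + (0.46/6)·(k1 + 2k2 + 2k3 + k4) = -2.951018
x=0.460000, y=-2.951018:
  k1 = f(0.460000, -2.951018) = -4.351670
  k2 = f(0.690000, -3.951902) = -5.571273
  k3 = f(0.690000, -4.232411) = -6.011672
  k4 = f(0.920000, -5.716387) = -7.849015
  y ← -2.951018 + (0.46/6)·(k1 + 2k2 + 2k3 + k4) = -5.662455
y(0.92) ≈ -5.6625

-5.6625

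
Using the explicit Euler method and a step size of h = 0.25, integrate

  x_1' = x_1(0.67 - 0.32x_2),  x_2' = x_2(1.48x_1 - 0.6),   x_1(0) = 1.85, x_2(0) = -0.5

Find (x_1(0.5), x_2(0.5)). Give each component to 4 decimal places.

2.7452, -1.2863

Euler on (x_1,x_2): x_1_{n+1} = x_1_n + h·x_1', x_2_{n+1} = x_2_n + h·x_2'.
0.000000: (1.850000, -0.500000); f=(1.535500, -1.069000) → (2.233875, -0.767250)
0.250000: (2.233875, -0.767250); f=(2.045157, -2.076282) → (2.745164, -1.286321)
(x_1(0.5), x_2(0.5)) ≈ (2.7452, -1.2863)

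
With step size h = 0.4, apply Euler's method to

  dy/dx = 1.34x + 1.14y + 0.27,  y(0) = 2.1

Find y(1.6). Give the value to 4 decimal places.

Euler: y_{n+1} = y_n + h·f(x_n, y_n).
x=0.000000, y=2.100000: f=2.664000 → y ← 2.100000 + 0.4·2.664000 = 3.165600
x=0.400000, y=3.165600: f=4.414784 → y ← 3.165600 + 0.4·4.414784 = 4.931514
x=0.800000, y=4.931514: f=6.963926 → y ← 4.931514 + 0.4·6.963926 = 7.717084
x=1.200000, y=7.717084: f=10.675476 → y ← 7.717084 + 0.4·10.675476 = 11.987274
y(1.6) ≈ 11.9873

11.9873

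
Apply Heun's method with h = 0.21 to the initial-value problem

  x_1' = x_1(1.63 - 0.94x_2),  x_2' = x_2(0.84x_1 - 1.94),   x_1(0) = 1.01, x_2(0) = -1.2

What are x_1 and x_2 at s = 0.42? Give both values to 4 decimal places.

Heun on (x_1,x_2): k1 = f(s_n, state_n); k2 = f(s_n + h, state_n + h·k1); state_{n+1} = state_n + (h/2)·(k1 + k2).
0.000000: (1.010000, -1.200000)
  k1 = (2.785580, 1.309920)
  predictor → (1.594972, -0.924917)
  k2 = (3.986507, 0.555157)
  → (1.721069, -1.004167)
0.210000: (1.721069, -1.004167)
  k1 = (4.429889, 0.496362)
  predictor → (2.651346, -0.899931)
  k2 = (6.564560, -0.258398)
  → (2.875486, -0.979181)
(x_1(0.42), x_2(0.42)) ≈ (2.8755, -0.9792)

2.8755, -0.9792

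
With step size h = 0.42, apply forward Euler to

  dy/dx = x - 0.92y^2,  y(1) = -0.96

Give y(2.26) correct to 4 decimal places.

0.0190

Euler: y_{n+1} = y_n + h·f(x_n, y_n).
x=1.000000, y=-0.960000: f=0.152128 → y ← -0.960000 + 0.42·0.152128 = -0.896106
x=1.420000, y=-0.896106: f=0.681234 → y ← -0.896106 + 0.42·0.681234 = -0.609988
x=1.840000, y=-0.609988: f=1.497682 → y ← -0.609988 + 0.42·1.497682 = 0.019038
y(2.26) ≈ 0.0190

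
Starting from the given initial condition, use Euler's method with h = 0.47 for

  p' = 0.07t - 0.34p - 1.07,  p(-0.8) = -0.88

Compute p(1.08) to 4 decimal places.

-2.0166

Euler: p_{n+1} = p_n + h·f(t_n, p_n).
t=-0.800000, p=-0.880000: f=-0.826800 → p ← -0.880000 + 0.47·(-0.826800) = -1.268596
t=-0.330000, p=-1.268596: f=-0.661777 → p ← -1.268596 + 0.47·(-0.661777) = -1.579631
t=0.140000, p=-1.579631: f=-0.523125 → p ← -1.579631 + 0.47·(-0.523125) = -1.825500
t=0.610000, p=-1.825500: f=-0.406630 → p ← -1.825500 + 0.47·(-0.406630) = -2.016616
p(1.08) ≈ -2.0166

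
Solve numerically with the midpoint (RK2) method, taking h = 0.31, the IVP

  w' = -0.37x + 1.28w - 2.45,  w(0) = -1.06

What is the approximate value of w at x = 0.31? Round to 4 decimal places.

-2.4920

Midpoint: k1 = f(x_n, w_n); k2 = f(x_n + h/2, w_n + (h/2)·k1); w_{n+1} = w_n + h·k2.
x=0.000000, w=-1.060000:
  k1 = f(0.000000, -1.060000) = -3.806800
  k2 = f(0.155000, -1.650054) = -4.619419
  w ← -1.060000 + 0.31·(-4.619419) = -2.492020
w(0.31) ≈ -2.4920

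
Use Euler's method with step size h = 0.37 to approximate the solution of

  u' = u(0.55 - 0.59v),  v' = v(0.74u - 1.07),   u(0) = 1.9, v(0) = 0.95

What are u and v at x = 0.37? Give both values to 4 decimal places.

1.8926, 1.0681

Euler on (u,v): u_{n+1} = u_n + h·u', v_{n+1} = v_n + h·v'.
0.000000: (1.900000, 0.950000); f=(-0.019950, 0.319200) → (1.892618, 1.068104)
(u(0.37), v(0.37)) ≈ (1.8926, 1.0681)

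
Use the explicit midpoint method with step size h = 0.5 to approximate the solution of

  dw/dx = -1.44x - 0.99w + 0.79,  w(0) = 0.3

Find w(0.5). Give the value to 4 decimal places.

Midpoint: k1 = f(x_n, w_n); k2 = f(x_n + h/2, w_n + (h/2)·k1); w_{n+1} = w_n + h·k2.
x=0.000000, w=0.300000:
  k1 = f(0.000000, 0.300000) = 0.493000
  k2 = f(0.250000, 0.423250) = 0.010983
  w ← 0.300000 + 0.5·0.010983 = 0.305491
w(0.5) ≈ 0.3055

0.3055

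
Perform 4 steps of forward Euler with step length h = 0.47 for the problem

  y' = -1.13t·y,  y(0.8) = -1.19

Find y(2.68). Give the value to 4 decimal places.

Euler: y_{n+1} = y_n + h·f(t_n, y_n).
t=0.800000, y=-1.190000: f=1.075760 → y ← -1.190000 + 0.47·1.075760 = -0.684393
t=1.270000, y=-0.684393: f=0.982172 → y ← -0.684393 + 0.47·0.982172 = -0.222772
t=1.740000, y=-0.222772: f=0.438014 → y ← -0.222772 + 0.47·0.438014 = -0.016905
t=2.210000, y=-0.016905: f=0.042218 → y ← -0.016905 + 0.47·0.042218 = 0.002937
y(2.68) ≈ 0.0029

0.0029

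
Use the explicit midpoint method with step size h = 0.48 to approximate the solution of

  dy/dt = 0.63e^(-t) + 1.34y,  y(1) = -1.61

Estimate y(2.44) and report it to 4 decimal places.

-9.5845

Midpoint: k1 = f(t_n, y_n); k2 = f(t_n + h/2, y_n + (h/2)·k1); y_{n+1} = y_n + h·k2.
t=1.000000, y=-1.610000:
  k1 = f(1.000000, -1.610000) = -1.925636
  k2 = f(1.240000, -2.072153) = -2.594372
  y ← -1.610000 + 0.48·(-2.594372) = -2.855299
t=1.480000, y=-2.855299:
  k1 = f(1.480000, -2.855299) = -3.682689
  k2 = f(1.720000, -3.739144) = -4.897641
  y ← -2.855299 + 0.48·(-4.897641) = -5.206167
t=1.960000, y=-5.206167:
  k1 = f(1.960000, -5.206167) = -6.887522
  k2 = f(2.200000, -6.859172) = -9.121485
  y ← -5.206167 + 0.48·(-9.121485) = -9.584479
y(2.44) ≈ -9.5845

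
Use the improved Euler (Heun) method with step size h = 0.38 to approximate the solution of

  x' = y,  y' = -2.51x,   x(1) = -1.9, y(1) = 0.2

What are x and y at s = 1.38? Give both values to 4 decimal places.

-1.4797, 1.9760

Heun on (x,y): k1 = f(s_n, state_n); k2 = f(s_n + h, state_n + h·k1); state_{n+1} = state_n + (h/2)·(k1 + k2).
1.000000: (-1.900000, 0.200000)
  k1 = (0.200000, 4.769000)
  predictor → (-1.824000, 2.012220)
  k2 = (2.012220, 4.578240)
  → (-1.479678, 1.975976)
(x(1.38), y(1.38)) ≈ (-1.4797, 1.9760)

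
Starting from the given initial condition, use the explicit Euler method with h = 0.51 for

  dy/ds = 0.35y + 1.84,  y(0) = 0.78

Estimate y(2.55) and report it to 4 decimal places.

8.4668

Euler: y_{n+1} = y_n + h·f(s_n, y_n).
s=0.000000, y=0.780000: f=2.113000 → y ← 0.780000 + 0.51·2.113000 = 1.857630
s=0.510000, y=1.857630: f=2.490171 → y ← 1.857630 + 0.51·2.490171 = 3.127617
s=1.020000, y=3.127617: f=2.934666 → y ← 3.127617 + 0.51·2.934666 = 4.624297
s=1.530000, y=4.624297: f=3.458504 → y ← 4.624297 + 0.51·3.458504 = 6.388134
s=2.040000, y=6.388134: f=4.075847 → y ← 6.388134 + 0.51·4.075847 = 8.466815
y(2.55) ≈ 8.4668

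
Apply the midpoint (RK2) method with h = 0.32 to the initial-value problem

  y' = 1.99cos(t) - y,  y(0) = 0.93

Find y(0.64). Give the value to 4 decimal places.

1.3505

Midpoint: k1 = f(t_n, y_n); k2 = f(t_n + h/2, y_n + (h/2)·k1); y_{n+1} = y_n + h·k2.
t=0.000000, y=0.930000:
  k1 = f(0.000000, 0.930000) = 1.060000
  k2 = f(0.160000, 1.099600) = 0.864982
  y ← 0.930000 + 0.32·0.864982 = 1.206794
t=0.320000, y=1.206794:
  k1 = f(0.320000, 1.206794) = 0.682184
  k2 = f(0.480000, 1.315944) = 0.449176
  y ← 1.206794 + 0.32·0.449176 = 1.350531
y(0.64) ≈ 1.3505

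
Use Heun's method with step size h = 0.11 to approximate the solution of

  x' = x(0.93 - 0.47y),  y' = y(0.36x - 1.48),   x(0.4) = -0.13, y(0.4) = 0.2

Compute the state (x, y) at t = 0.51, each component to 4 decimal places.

-0.1426, 0.1692

Heun on (x,y): k1 = f(t_n, state_n); k2 = f(t_n + h, state_n + h·k1); state_{n+1} = state_n + (h/2)·(k1 + k2).
0.400000: (-0.130000, 0.200000)
  k1 = (-0.108680, -0.305360)
  predictor → (-0.141955, 0.166410)
  k2 = (-0.120915, -0.254792)
  → (-0.142628, 0.169192)
(x(0.51), y(0.51)) ≈ (-0.1426, 0.1692)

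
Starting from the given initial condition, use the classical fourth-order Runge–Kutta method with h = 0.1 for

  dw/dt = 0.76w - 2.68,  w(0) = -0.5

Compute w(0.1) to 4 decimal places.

-0.8179

RK4: k1 = f(t_n, w_n); k2 = f(t_n + h/2, w_n + (h/2)·k1); k3 = f(t_n + h/2, w_n + (h/2)·k2); k4 = f(t_n + h, w_n + h·k3); w_{n+1} = w_n + (h/6)·(k1 + 2k2 + 2k3 + k4).
t=0.000000, w=-0.500000:
  k1 = f(0.000000, -0.500000) = -3.060000
  k2 = f(0.050000, -0.653000) = -3.176280
  k3 = f(0.050000, -0.658814) = -3.180699
  k4 = f(0.100000, -0.818070) = -3.301733
  w ← -0.500000 + (0.1/6)·(k1 + 2k2 + 2k3 + k4) = -0.817928
w(0.1) ≈ -0.8179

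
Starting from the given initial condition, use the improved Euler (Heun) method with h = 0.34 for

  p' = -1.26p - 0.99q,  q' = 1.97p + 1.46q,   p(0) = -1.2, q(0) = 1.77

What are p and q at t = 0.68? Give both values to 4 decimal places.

Heun on (p,q): k1 = f(t_n, state_n); k2 = f(t_n + h, state_n + h·k1); state_{n+1} = state_n + (h/2)·(k1 + k2).
0.000000: (-1.200000, 1.770000)
  k1 = (-0.240300, 0.220200)
  predictor → (-1.281702, 1.844868)
  k2 = (-0.211475, 0.168554)
  → (-1.276802, 1.836088)
0.340000: (-1.276802, 1.836088)
  k1 = (-0.208957, 0.165389)
  predictor → (-1.347847, 1.892321)
  k2 = (-0.175110, 0.107529)
  → (-1.342093, 1.882484)
(p(0.68), q(0.68)) ≈ (-1.3421, 1.8825)

-1.3421, 1.8825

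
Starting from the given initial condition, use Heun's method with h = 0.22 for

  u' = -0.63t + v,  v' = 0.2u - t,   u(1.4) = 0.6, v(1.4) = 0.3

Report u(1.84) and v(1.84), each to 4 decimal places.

Heun on (u,v): k1 = f(t_n, state_n); k2 = f(t_n + h, state_n + h·k1); state_{n+1} = state_n + (h/2)·(k1 + k2).
1.400000: (0.600000, 0.300000)
  k1 = (-0.582000, -1.280000)
  predictor → (0.471960, 0.018400)
  k2 = (-1.002200, -1.525608)
  → (0.425738, -0.008617)
1.620000: (0.425738, -0.008617)
  k1 = (-1.029217, -1.534852)
  predictor → (0.199310, -0.346284)
  k2 = (-1.505484, -1.800138)
  → (0.146921, -0.375466)
(u(1.84), v(1.84)) ≈ (0.1469, -0.3755)

0.1469, -0.3755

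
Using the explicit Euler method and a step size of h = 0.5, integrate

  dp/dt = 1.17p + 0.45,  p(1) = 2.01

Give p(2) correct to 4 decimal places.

Euler: p_{n+1} = p_n + h·f(t_n, p_n).
t=1.000000, p=2.010000: f=2.801700 → p ← 2.010000 + 0.5·2.801700 = 3.410850
t=1.500000, p=3.410850: f=4.440694 → p ← 3.410850 + 0.5·4.440694 = 5.631197
p(2) ≈ 5.6312

5.6312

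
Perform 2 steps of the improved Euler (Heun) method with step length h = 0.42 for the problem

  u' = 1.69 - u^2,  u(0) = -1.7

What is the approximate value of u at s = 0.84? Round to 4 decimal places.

-8.1526

Heun: k1 = f(s_n, u_n); k2 = f(s_n + h, u_n + h·k1); u_{n+1} = u_n + (h/2)·(k1 + k2).
s=0.000000, u=-1.700000:
  k1 = f(0.000000, -1.700000) = -1.200000
  k2 = f(0.420000, -2.204000) = -3.167616
  u ← -1.700000 + (0.42/2)·(-1.200000 + (-3.167616)) = -2.617199
s=0.420000, u=-2.617199:
  k1 = f(0.420000, -2.617199) = -5.159732
  k2 = f(0.840000, -4.784287) = -21.199402
  u ← -2.617199 + (0.42/2)·(-5.159732 + (-21.199402)) = -8.152618
u(0.84) ≈ -8.1526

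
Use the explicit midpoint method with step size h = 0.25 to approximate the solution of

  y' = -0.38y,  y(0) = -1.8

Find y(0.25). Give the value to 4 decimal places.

-1.6371

Midpoint: k1 = f(x_n, y_n); k2 = f(x_n + h/2, y_n + (h/2)·k1); y_{n+1} = y_n + h·k2.
x=0.000000, y=-1.800000:
  k1 = f(0.000000, -1.800000) = 0.684000
  k2 = f(0.125000, -1.714500) = 0.651510
  y ← -1.800000 + 0.25·0.651510 = -1.637123
y(0.25) ≈ -1.6371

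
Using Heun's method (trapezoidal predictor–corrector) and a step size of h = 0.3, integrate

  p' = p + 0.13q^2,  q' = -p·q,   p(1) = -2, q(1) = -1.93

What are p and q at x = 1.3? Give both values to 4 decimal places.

Heun on (p,q): k1 = f(x_n, state_n); k2 = f(x_n + h, state_n + h·k1); state_{n+1} = state_n + (h/2)·(k1 + k2).
1.000000: (-2.000000, -1.930000)
  k1 = (-1.515763, -3.860000)
  predictor → (-2.454729, -3.088000)
  k2 = (-1.215082, -7.580203)
  → (-2.409627, -3.646030)
(p(1.3), q(1.3)) ≈ (-2.4096, -3.6460)

-2.4096, -3.6460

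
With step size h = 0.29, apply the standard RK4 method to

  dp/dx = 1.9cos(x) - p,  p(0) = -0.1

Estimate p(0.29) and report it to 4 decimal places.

RK4: k1 = f(x_n, p_n); k2 = f(x_n + h/2, p_n + (h/2)·k1); k3 = f(x_n + h/2, p_n + (h/2)·k2); k4 = f(x_n + h, p_n + h·k3); p_{n+1} = p_n + (h/6)·(k1 + 2k2 + 2k3 + k4).
x=0.000000, p=-0.100000:
  k1 = f(0.000000, -0.100000) = 2.000000
  k2 = f(0.145000, 0.190000) = 1.690061
  k3 = f(0.145000, 0.145059) = 1.735002
  k4 = f(0.290000, 0.403151) = 1.417513
  p ← -0.100000 + (0.29/6)·(k1 + 2k2 + 2k3 + k4) = 0.396269
p(0.29) ≈ 0.3963

0.3963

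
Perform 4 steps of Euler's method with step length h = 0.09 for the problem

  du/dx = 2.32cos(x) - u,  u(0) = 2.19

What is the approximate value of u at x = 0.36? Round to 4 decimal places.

Euler: u_{n+1} = u_n + h·f(x_n, u_n).
x=0.000000, u=2.190000: f=0.130000 → u ← 2.190000 + 0.09·0.130000 = 2.201700
x=0.090000, u=2.201700: f=0.108910 → u ← 2.201700 + 0.09·0.108910 = 2.211502
x=0.180000, u=2.211502: f=0.071015 → u ← 2.211502 + 0.09·0.071015 = 2.217893
x=0.270000, u=2.217893: f=0.018055 → u ← 2.217893 + 0.09·0.018055 = 2.219518
u(0.36) ≈ 2.2195

2.2195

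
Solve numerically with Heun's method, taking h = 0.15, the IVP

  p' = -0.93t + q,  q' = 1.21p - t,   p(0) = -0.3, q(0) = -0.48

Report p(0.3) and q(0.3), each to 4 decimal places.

-0.5077, -0.6656

Heun on (p,q): k1 = f(t_n, state_n); k2 = f(t_n + h, state_n + h·k1); state_{n+1} = state_n + (h/2)·(k1 + k2).
0.000000: (-0.300000, -0.480000)
  k1 = (-0.480000, -0.363000)
  predictor → (-0.372000, -0.534450)
  k2 = (-0.673950, -0.600120)
  → (-0.386546, -0.552234)
0.150000: (-0.386546, -0.552234)
  k1 = (-0.691734, -0.617721)
  predictor → (-0.490306, -0.644892)
  k2 = (-0.923892, -0.893271)
  → (-0.507718, -0.665558)
(p(0.3), q(0.3)) ≈ (-0.5077, -0.6656)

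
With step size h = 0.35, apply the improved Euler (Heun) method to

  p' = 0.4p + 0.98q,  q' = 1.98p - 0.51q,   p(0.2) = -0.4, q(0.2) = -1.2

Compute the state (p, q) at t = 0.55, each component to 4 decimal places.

-0.9111, -1.4194

Heun on (p,q): k1 = f(t_n, state_n); k2 = f(t_n + h, state_n + h·k1); state_{n+1} = state_n + (h/2)·(k1 + k2).
0.200000: (-0.400000, -1.200000)
  k1 = (-1.336000, -0.180000)
  predictor → (-0.867600, -1.263000)
  k2 = (-1.584780, -1.073718)
  → (-0.911136, -1.419401)
(p(0.55), q(0.55)) ≈ (-0.9111, -1.4194)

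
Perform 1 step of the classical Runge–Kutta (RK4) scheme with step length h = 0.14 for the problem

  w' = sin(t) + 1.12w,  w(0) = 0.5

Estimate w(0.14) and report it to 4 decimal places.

0.5952

RK4: k1 = f(t_n, w_n); k2 = f(t_n + h/2, w_n + (h/2)·k1); k3 = f(t_n + h/2, w_n + (h/2)·k2); k4 = f(t_n + h, w_n + h·k3); w_{n+1} = w_n + (h/6)·(k1 + 2k2 + 2k3 + k4).
t=0.000000, w=0.500000:
  k1 = f(0.000000, 0.500000) = 0.560000
  k2 = f(0.070000, 0.539200) = 0.673847
  k3 = f(0.070000, 0.547169) = 0.682772
  k4 = f(0.140000, 0.595588) = 0.806602
  w ← 0.500000 + (0.14/6)·(k1 + 2k2 + 2k3 + k4) = 0.595196
w(0.14) ≈ 0.5952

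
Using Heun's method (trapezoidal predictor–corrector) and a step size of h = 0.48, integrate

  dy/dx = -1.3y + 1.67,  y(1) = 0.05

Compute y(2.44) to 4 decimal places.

Heun: k1 = f(x_n, y_n); k2 = f(x_n + h, y_n + h·k1); y_{n+1} = y_n + (h/2)·(k1 + k2).
x=1.000000, y=0.050000:
  k1 = f(1.000000, 0.050000) = 1.605000
  k2 = f(1.480000, 0.820400) = 0.603480
  y ← 0.050000 + (0.48/2)·(1.605000 + 0.603480) = 0.580035
x=1.480000, y=0.580035:
  k1 = f(1.480000, 0.580035) = 0.915954
  k2 = f(1.960000, 1.019693) = 0.344399
  y ← 0.580035 + (0.48/2)·(0.915954 + 0.344399) = 0.882520
x=1.960000, y=0.882520:
  k1 = f(1.960000, 0.882520) = 0.522724
  k2 = f(2.440000, 1.133427) = 0.196544
  y ← 0.882520 + (0.48/2)·(0.522724 + 0.196544) = 1.055144
y(2.44) ≈ 1.0551

1.0551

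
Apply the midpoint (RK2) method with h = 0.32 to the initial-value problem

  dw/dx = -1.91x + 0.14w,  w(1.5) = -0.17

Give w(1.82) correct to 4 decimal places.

Midpoint: k1 = f(x_n, w_n); k2 = f(x_n + h/2, w_n + (h/2)·k1); w_{n+1} = w_n + h·k2.
x=1.500000, w=-0.170000:
  k1 = f(1.500000, -0.170000) = -2.888800
  k2 = f(1.660000, -0.632208) = -3.259109
  w ← -0.170000 + 0.32·(-3.259109) = -1.212915
w(1.82) ≈ -1.2129

-1.2129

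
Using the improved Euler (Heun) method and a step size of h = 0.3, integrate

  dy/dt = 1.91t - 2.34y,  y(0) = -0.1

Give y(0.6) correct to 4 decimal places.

0.2147

Heun: k1 = f(t_n, y_n); k2 = f(t_n + h, y_n + h·k1); y_{n+1} = y_n + (h/2)·(k1 + k2).
t=0.000000, y=-0.100000:
  k1 = f(0.000000, -0.100000) = 0.234000
  k2 = f(0.300000, -0.029800) = 0.642732
  y ← -0.100000 + (0.3/2)·(0.234000 + 0.642732) = 0.031510
t=0.300000, y=0.031510:
  k1 = f(0.300000, 0.031510) = 0.499267
  k2 = f(0.600000, 0.181290) = 0.721782
  y ← 0.031510 + (0.3/2)·(0.499267 + 0.721782) = 0.214667
y(0.6) ≈ 0.2147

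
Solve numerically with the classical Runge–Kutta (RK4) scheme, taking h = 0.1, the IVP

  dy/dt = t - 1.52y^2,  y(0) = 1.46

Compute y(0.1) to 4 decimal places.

1.1993

RK4: k1 = f(t_n, y_n); k2 = f(t_n + h/2, y_n + (h/2)·k1); k3 = f(t_n + h/2, y_n + (h/2)·k2); k4 = f(t_n + h, y_n + h·k3); y_{n+1} = y_n + (h/6)·(k1 + 2k2 + 2k3 + k4).
t=0.000000, y=1.460000:
  k1 = f(0.000000, 1.460000) = -3.240032
  k2 = f(0.050000, 1.297998) = -2.510896
  k3 = f(0.050000, 1.334455) = -2.656771
  k4 = f(0.100000, 1.194323) = -2.068139
  y ← 1.460000 + (0.1/6)·(k1 + 2k2 + 2k3 + k4) = 1.199275
y(0.1) ≈ 1.1993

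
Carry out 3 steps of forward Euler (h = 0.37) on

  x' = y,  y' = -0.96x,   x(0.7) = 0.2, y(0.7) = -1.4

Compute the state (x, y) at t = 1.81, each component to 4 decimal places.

Euler on (x,y): x_{n+1} = x_n + h·x', y_{n+1} = y_n + h·y'.
0.700000: (0.200000, -1.400000); f=(-1.400000, -0.192000) → (-0.318000, -1.471040)
1.070000: (-0.318000, -1.471040); f=(-1.471040, 0.305280) → (-0.862285, -1.358086)
1.440000: (-0.862285, -1.358086); f=(-1.358086, 0.827793) → (-1.364777, -1.051803)
(x(1.81), y(1.81)) ≈ (-1.3648, -1.0518)

-1.3648, -1.0518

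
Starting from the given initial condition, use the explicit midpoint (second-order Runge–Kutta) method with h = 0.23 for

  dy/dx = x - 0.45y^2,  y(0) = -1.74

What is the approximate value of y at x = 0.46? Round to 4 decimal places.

-2.5467

Midpoint: k1 = f(x_n, y_n); k2 = f(x_n + h/2, y_n + (h/2)·k1); y_{n+1} = y_n + h·k2.
x=0.000000, y=-1.740000:
  k1 = f(0.000000, -1.740000) = -1.362420
  k2 = f(0.115000, -1.896678) = -1.503825
  y ← -1.740000 + 0.23·(-1.503825) = -2.085880
x=0.230000, y=-2.085880:
  k1 = f(0.230000, -2.085880) = -1.727902
  k2 = f(0.345000, -2.284588) = -2.003705
  y ← -2.085880 + 0.23·(-2.003705) = -2.546732
y(0.46) ≈ -2.5467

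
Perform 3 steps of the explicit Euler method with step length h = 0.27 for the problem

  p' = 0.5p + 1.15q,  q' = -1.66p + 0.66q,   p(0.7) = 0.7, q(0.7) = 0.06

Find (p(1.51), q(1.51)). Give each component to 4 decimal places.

Euler on (p,q): p_{n+1} = p_n + h·p', q_{n+1} = q_n + h·q'.
0.700000: (0.700000, 0.060000); f=(0.419000, -1.122400) → (0.813130, -0.243048)
0.970000: (0.813130, -0.243048); f=(0.127060, -1.510207) → (0.847436, -0.650804)
1.240000: (0.847436, -0.650804); f=(-0.324707, -1.836275) → (0.759765, -1.146598)
(p(1.51), q(1.51)) ≈ (0.7598, -1.1466)

0.7598, -1.1466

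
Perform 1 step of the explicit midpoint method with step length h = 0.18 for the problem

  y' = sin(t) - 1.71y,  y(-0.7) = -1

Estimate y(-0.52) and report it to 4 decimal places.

Midpoint: k1 = f(t_n, y_n); k2 = f(t_n + h/2, y_n + (h/2)·k1); y_{n+1} = y_n + h·k2.
t=-0.700000, y=-1.000000:
  k1 = f(-0.700000, -1.000000) = 1.065782
  k2 = f(-0.610000, -0.904080) = 0.973109
  y ← -1.000000 + 0.18·0.973109 = -0.824840
y(-0.52) ≈ -0.8248

-0.8248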